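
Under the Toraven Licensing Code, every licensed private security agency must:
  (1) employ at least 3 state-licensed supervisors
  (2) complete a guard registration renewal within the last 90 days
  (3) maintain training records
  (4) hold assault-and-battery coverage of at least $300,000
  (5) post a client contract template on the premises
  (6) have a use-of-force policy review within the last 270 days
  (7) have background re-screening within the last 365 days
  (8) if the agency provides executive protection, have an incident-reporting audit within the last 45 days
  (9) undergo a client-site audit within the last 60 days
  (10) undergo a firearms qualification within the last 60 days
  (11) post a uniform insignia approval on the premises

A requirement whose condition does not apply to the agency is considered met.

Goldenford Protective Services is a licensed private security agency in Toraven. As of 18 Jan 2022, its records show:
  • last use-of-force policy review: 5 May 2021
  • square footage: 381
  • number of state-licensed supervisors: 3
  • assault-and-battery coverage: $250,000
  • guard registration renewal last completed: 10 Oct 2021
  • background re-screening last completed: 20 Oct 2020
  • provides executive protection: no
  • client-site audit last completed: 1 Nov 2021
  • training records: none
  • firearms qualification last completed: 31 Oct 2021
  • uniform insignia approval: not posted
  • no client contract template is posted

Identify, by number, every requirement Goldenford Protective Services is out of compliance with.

1. state-licensed supervisors 3 ≥ 3 → met
2. guard registration renewal 100 days ago vs limit 90 → not met
3. training records absent → not met
4. assault-and-battery coverage $250,000 < $300,000 → not met
5. client contract template absent → not met
6. use-of-force policy review 258 days ago vs limit 270 → met
7. background re-screening 455 days ago vs limit 365 → not met
8. condition 'provides executive protection' does not hold → requirement n/a → met
9. client-site audit 78 days ago vs limit 60 → not met
10. firearms qualification 79 days ago vs limit 60 → not met
11. uniform insignia approval absent → not met
Not met: 2, 3, 4, 5, 7, 9, 10, 11

2, 3, 4, 5, 7, 9, 10, 11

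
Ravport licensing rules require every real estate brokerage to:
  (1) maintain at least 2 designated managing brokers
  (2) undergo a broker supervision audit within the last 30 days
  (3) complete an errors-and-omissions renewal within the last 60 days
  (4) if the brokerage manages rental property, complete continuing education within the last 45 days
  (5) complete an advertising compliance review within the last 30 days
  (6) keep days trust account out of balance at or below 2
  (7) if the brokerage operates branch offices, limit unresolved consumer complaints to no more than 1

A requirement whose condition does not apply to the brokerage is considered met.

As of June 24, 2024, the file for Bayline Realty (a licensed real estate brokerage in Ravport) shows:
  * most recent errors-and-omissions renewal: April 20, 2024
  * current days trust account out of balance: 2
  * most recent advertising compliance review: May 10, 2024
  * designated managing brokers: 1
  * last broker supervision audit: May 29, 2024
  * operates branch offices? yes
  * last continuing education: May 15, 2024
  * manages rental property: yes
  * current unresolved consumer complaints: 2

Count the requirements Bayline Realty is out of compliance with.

4

1. designated managing brokers 1 < 2 → not met
2. broker supervision audit 26 days ago vs limit 30 → met
3. errors-and-omissions renewal 65 days ago vs limit 60 → not met
4. condition 'manages rental property' holds; continuing education 40 days ago vs limit 45 → met
5. advertising compliance review 45 days ago vs limit 30 → not met
6. days trust account out of balance 2 ≤ 2 → met
7. condition 'operates branch offices' holds; unresolved consumer complaints 2 > 1 → not met
Not met: 4 of 7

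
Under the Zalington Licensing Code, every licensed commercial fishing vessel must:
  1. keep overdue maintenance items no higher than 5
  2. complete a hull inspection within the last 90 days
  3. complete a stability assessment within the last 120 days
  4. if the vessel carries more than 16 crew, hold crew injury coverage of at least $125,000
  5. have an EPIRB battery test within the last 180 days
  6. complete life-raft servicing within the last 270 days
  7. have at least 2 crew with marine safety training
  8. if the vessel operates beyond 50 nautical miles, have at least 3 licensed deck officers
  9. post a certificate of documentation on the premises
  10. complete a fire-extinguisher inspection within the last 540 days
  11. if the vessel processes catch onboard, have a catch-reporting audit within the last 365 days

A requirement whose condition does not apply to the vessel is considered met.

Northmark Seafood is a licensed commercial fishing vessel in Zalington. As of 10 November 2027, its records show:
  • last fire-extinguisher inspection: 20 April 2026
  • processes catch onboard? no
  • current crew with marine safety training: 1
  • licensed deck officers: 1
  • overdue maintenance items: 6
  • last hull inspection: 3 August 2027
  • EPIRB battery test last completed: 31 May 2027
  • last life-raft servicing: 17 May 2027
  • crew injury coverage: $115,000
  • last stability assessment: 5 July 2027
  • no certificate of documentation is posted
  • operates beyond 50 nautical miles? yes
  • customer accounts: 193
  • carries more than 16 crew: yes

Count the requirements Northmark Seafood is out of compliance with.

1. overdue maintenance items 6 > 5 → not met
2. hull inspection 99 days ago vs limit 90 → not met
3. stability assessment 128 days ago vs limit 120 → not met
4. condition 'carries more than 16 crew' holds; crew injury coverage $115,000 < $125,000 → not met
5. EPIRB battery test 163 days ago vs limit 180 → met
6. life-raft servicing 177 days ago vs limit 270 → met
7. crew with marine safety training 1 < 2 → not met
8. condition 'operates beyond 50 nautical miles' holds; licensed deck officers 1 < 3 → not met
9. certificate of documentation absent → not met
10. fire-extinguisher inspection 569 days ago vs limit 540 → not met
11. condition 'processes catch onboard' does not hold → requirement n/a → met
Not met: 8 of 11

8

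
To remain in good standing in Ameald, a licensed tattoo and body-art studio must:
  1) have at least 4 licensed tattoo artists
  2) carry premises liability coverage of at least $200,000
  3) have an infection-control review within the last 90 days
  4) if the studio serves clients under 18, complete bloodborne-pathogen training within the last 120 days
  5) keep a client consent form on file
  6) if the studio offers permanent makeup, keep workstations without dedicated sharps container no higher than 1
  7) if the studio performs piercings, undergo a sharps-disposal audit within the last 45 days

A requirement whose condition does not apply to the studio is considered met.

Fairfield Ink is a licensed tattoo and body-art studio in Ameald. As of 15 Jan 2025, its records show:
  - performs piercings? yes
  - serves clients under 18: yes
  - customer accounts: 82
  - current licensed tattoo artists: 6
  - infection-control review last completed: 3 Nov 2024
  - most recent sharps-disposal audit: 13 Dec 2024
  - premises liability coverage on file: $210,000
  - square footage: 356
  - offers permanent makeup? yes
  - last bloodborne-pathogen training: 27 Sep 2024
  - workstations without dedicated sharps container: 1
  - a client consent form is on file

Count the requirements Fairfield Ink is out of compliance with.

1. licensed tattoo artists 6 ≥ 4 → met
2. premises liability coverage $210,000 ≥ $200,000 → met
3. infection-control review 73 days ago vs limit 90 → met
4. condition 'serves clients under 18' holds; bloodborne-pathogen training 110 days ago vs limit 120 → met
5. client consent form present → met
6. condition 'offers permanent makeup' holds; workstations without dedicated sharps container 1 ≤ 1 → met
7. condition 'performs piercings' holds; sharps-disposal audit 33 days ago vs limit 45 → met
Not met: 0 of 7

0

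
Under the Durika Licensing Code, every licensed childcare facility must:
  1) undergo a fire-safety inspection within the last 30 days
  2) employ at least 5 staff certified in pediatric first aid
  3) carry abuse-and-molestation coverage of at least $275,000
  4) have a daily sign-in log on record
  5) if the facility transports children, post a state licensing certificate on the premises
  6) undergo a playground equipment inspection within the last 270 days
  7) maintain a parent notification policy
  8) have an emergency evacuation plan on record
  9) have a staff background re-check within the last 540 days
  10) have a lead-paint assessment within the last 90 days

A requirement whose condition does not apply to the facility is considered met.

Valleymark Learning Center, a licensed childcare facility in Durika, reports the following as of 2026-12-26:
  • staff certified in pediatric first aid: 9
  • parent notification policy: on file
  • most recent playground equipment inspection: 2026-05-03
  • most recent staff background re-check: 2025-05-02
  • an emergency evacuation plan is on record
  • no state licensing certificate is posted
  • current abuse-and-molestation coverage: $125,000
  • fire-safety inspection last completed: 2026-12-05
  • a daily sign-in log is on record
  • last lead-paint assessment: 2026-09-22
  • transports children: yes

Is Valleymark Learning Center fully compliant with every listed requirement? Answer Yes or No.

No

1. fire-safety inspection 21 days ago vs limit 30 → met
2. staff certified in pediatric first aid 9 ≥ 5 → met
3. abuse-and-molestation coverage $125,000 < $275,000 → not met
4. daily sign-in log present → met
5. condition 'transports children' holds; state licensing certificate absent → not met
6. playground equipment inspection 237 days ago vs limit 270 → met
7. parent notification policy present → met
8. emergency evacuation plan present → met
9. staff background re-check 603 days ago vs limit 540 → not met
10. lead-paint assessment 95 days ago vs limit 90 → not met
Not met: 3, 5, 9, 10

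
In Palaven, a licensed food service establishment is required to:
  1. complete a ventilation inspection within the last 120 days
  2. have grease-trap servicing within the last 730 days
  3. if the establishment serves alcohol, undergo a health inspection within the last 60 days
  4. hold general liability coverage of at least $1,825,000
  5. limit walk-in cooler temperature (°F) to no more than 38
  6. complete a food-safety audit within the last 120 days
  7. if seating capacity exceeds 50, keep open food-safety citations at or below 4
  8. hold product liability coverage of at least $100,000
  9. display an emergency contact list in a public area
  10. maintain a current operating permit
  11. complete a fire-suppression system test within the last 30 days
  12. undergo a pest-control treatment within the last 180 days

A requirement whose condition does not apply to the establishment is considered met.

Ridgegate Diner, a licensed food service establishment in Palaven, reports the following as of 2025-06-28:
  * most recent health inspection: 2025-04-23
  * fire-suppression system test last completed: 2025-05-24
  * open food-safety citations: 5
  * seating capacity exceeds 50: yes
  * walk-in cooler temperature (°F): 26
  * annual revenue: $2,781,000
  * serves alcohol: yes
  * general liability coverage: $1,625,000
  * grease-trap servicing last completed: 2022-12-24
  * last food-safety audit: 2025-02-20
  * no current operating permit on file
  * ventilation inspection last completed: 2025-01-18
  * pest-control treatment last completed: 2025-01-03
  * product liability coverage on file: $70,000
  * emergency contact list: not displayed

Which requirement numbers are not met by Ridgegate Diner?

1, 2, 3, 4, 6, 7, 8, 9, 10, 11

1. ventilation inspection 161 days ago vs limit 120 → not met
2. grease-trap servicing 917 days ago vs limit 730 → not met
3. condition 'serves alcohol' holds; health inspection 66 days ago vs limit 60 → not met
4. general liability coverage $1,625,000 < $1,825,000 → not met
5. walk-in cooler temperature (°F) 26 ≤ 38 → met
6. food-safety audit 128 days ago vs limit 120 → not met
7. condition 'seating capacity exceeds 50' holds; open food-safety citations 5 > 4 → not met
8. product liability coverage $70,000 < $100,000 → not met
9. emergency contact list absent → not met
10. current operating permit absent → not met
11. fire-suppression system test 35 days ago vs limit 30 → not met
12. pest-control treatment 176 days ago vs limit 180 → met
Not met: 1, 2, 3, 4, 6, 7, 8, 9, 10, 11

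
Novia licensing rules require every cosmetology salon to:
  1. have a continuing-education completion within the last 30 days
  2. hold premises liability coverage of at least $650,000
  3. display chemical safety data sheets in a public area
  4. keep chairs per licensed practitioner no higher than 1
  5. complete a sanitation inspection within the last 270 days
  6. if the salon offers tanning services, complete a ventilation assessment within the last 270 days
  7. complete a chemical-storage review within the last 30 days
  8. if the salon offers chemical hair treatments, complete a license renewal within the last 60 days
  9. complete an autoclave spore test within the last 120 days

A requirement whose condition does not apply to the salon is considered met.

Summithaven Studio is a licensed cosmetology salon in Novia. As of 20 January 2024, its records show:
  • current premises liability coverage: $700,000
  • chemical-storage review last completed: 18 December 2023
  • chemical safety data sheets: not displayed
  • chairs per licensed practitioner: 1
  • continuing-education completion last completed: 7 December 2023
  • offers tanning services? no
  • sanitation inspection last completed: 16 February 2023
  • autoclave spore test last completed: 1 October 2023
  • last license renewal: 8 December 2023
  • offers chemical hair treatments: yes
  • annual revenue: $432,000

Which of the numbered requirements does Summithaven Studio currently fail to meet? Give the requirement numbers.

1, 3, 5, 7

1. continuing-education completion 44 days ago vs limit 30 → not met
2. premises liability coverage $700,000 ≥ $650,000 → met
3. chemical safety data sheets absent → not met
4. chairs per licensed practitioner 1 ≤ 1 → met
5. sanitation inspection 338 days ago vs limit 270 → not met
6. condition 'offers tanning services' does not hold → requirement n/a → met
7. chemical-storage review 33 days ago vs limit 30 → not met
8. condition 'offers chemical hair treatments' holds; license renewal 43 days ago vs limit 60 → met
9. autoclave spore test 111 days ago vs limit 120 → met
Not met: 1, 3, 5, 7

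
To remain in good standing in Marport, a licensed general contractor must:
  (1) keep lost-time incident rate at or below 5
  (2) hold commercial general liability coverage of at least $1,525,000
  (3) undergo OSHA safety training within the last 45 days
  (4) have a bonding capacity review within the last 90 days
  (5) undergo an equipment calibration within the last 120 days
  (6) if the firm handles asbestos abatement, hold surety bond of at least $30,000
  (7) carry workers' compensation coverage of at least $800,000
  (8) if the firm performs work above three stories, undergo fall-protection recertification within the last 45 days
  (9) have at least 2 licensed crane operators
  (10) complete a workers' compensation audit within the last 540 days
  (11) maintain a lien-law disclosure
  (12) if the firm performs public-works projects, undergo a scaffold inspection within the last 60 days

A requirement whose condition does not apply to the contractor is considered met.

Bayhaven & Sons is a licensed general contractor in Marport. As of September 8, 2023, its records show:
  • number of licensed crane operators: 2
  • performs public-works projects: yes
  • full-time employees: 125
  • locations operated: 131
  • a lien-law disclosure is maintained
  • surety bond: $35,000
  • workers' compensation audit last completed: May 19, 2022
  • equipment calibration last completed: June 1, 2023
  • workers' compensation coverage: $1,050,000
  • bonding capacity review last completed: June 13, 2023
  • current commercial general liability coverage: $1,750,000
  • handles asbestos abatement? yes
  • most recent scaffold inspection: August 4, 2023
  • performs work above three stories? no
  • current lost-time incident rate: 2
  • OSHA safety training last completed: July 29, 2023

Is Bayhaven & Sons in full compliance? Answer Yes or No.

Yes

1. lost-time incident rate 2 ≤ 5 → met
2. commercial general liability coverage $1,750,000 ≥ $1,525,000 → met
3. OSHA safety training 41 days ago vs limit 45 → met
4. bonding capacity review 87 days ago vs limit 90 → met
5. equipment calibration 99 days ago vs limit 120 → met
6. condition 'handles asbestos abatement' holds; surety bond $35,000 ≥ $30,000 → met
7. workers' compensation coverage $1,050,000 ≥ $800,000 → met
8. condition 'performs work above three stories' does not hold → requirement n/a → met
9. licensed crane operators 2 ≥ 2 → met
10. workers' compensation audit 477 days ago vs limit 540 → met
11. lien-law disclosure present → met
12. condition 'performs public-works projects' holds; scaffold inspection 35 days ago vs limit 60 → met
All met.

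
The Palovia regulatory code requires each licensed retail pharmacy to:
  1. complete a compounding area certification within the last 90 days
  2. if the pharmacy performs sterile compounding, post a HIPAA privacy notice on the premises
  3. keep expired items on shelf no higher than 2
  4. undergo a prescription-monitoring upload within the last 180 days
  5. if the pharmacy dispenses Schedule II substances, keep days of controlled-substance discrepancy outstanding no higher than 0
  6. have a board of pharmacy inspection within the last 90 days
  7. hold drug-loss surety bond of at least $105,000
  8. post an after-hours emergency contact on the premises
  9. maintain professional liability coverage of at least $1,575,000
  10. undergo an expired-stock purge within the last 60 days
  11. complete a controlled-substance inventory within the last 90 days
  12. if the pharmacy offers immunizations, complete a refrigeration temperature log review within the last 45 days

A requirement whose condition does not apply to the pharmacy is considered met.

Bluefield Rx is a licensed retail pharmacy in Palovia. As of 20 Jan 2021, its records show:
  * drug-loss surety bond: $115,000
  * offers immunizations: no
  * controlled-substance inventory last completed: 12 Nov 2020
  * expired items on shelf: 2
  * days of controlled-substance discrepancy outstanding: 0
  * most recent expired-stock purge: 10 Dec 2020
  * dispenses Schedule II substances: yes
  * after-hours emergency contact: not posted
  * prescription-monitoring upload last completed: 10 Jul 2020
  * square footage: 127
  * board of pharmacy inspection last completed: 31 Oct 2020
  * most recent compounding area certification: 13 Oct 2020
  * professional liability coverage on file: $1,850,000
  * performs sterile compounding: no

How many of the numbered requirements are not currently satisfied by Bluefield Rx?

3

1. compounding area certification 99 days ago vs limit 90 → not met
2. condition 'performs sterile compounding' does not hold → requirement n/a → met
3. expired items on shelf 2 ≤ 2 → met
4. prescription-monitoring upload 194 days ago vs limit 180 → not met
5. condition 'dispenses Schedule II substances' holds; days of controlled-substance discrepancy outstanding 0 ≤ 0 → met
6. board of pharmacy inspection 81 days ago vs limit 90 → met
7. drug-loss surety bond $115,000 ≥ $105,000 → met
8. after-hours emergency contact absent → not met
9. professional liability coverage $1,850,000 ≥ $1,575,000 → met
10. expired-stock purge 41 days ago vs limit 60 → met
11. controlled-substance inventory 69 days ago vs limit 90 → met
12. condition 'offers immunizations' does not hold → requirement n/a → met
Not met: 3 of 12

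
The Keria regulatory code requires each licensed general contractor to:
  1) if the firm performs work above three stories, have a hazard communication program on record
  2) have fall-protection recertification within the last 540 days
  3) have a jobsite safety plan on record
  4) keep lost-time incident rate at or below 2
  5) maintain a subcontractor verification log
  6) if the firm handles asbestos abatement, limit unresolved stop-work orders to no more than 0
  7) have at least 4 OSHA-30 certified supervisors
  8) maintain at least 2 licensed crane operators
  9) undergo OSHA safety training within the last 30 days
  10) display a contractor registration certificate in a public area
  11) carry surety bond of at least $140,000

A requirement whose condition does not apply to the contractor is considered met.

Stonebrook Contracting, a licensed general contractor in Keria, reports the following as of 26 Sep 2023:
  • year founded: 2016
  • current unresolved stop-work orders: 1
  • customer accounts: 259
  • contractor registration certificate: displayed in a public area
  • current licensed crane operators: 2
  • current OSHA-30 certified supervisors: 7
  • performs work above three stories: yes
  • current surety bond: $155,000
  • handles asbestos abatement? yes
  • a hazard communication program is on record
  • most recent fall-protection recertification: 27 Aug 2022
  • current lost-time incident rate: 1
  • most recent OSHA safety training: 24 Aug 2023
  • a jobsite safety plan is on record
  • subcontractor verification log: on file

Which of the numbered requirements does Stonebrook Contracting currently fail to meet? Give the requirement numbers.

6, 9

1. condition 'performs work above three stories' holds; hazard communication program present → met
2. fall-protection recertification 395 days ago vs limit 540 → met
3. jobsite safety plan present → met
4. lost-time incident rate 1 ≤ 2 → met
5. subcontractor verification log present → met
6. condition 'handles asbestos abatement' holds; unresolved stop-work orders 1 > 0 → not met
7. OSHA-30 certified supervisors 7 ≥ 4 → met
8. licensed crane operators 2 ≥ 2 → met
9. OSHA safety training 33 days ago vs limit 30 → not met
10. contractor registration certificate present → met
11. surety bond $155,000 ≥ $140,000 → met
Not met: 6, 9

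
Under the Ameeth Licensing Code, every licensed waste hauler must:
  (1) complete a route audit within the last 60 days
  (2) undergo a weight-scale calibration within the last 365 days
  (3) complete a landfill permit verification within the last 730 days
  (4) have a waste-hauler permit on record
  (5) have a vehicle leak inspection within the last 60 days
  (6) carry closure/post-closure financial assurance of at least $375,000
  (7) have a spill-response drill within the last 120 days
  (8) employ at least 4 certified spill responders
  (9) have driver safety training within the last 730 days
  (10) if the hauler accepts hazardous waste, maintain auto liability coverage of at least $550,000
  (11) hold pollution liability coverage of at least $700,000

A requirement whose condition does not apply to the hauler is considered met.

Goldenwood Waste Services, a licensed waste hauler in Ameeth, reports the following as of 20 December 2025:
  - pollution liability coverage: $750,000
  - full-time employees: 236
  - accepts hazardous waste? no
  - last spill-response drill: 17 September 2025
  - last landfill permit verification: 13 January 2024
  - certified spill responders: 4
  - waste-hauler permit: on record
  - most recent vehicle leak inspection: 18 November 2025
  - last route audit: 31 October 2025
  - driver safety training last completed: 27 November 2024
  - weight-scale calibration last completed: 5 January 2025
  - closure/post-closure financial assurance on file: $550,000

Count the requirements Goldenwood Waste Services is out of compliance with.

1. route audit 50 days ago vs limit 60 → met
2. weight-scale calibration 349 days ago vs limit 365 → met
3. landfill permit verification 707 days ago vs limit 730 → met
4. waste-hauler permit present → met
5. vehicle leak inspection 32 days ago vs limit 60 → met
6. closure/post-closure financial assurance $550,000 ≥ $375,000 → met
7. spill-response drill 94 days ago vs limit 120 → met
8. certified spill responders 4 ≥ 4 → met
9. driver safety training 388 days ago vs limit 730 → met
10. condition 'accepts hazardous waste' does not hold → requirement n/a → met
11. pollution liability coverage $750,000 ≥ $700,000 → met
Not met: 0 of 11

0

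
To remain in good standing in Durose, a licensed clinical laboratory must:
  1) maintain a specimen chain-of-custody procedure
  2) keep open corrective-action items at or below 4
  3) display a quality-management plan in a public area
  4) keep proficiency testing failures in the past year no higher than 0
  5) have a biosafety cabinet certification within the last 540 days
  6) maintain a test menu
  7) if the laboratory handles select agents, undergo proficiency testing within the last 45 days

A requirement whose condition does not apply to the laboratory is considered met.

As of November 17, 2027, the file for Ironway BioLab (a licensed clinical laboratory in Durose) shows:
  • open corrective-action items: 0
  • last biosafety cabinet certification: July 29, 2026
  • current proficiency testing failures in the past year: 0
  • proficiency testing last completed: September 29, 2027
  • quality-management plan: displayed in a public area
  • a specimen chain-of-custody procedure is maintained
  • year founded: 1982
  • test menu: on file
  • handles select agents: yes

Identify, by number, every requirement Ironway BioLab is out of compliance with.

7

1. specimen chain-of-custody procedure present → met
2. open corrective-action items 0 ≤ 4 → met
3. quality-management plan present → met
4. proficiency testing failures in the past year 0 ≤ 0 → met
5. biosafety cabinet certification 476 days ago vs limit 540 → met
6. test menu present → met
7. condition 'handles select agents' holds; proficiency testing 49 days ago vs limit 45 → not met
Not met: 7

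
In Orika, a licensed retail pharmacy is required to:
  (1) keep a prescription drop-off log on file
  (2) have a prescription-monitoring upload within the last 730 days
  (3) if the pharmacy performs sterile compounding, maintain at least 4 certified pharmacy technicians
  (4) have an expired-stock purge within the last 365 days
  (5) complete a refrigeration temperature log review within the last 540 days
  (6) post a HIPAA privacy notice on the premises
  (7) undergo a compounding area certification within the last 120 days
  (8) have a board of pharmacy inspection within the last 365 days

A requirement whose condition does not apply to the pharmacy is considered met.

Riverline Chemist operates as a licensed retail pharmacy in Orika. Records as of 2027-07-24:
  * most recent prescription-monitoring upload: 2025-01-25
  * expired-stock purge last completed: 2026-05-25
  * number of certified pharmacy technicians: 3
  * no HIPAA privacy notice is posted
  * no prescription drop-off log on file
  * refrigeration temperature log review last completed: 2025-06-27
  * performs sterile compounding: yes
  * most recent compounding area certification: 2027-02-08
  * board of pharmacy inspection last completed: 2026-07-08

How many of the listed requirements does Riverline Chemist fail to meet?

8

1. prescription drop-off log absent → not met
2. prescription-monitoring upload 910 days ago vs limit 730 → not met
3. condition 'performs sterile compounding' holds; certified pharmacy technicians 3 < 4 → not met
4. expired-stock purge 425 days ago vs limit 365 → not met
5. refrigeration temperature log review 757 days ago vs limit 540 → not met
6. HIPAA privacy notice absent → not met
7. compounding area certification 166 days ago vs limit 120 → not met
8. board of pharmacy inspection 381 days ago vs limit 365 → not met
Not met: 8 of 8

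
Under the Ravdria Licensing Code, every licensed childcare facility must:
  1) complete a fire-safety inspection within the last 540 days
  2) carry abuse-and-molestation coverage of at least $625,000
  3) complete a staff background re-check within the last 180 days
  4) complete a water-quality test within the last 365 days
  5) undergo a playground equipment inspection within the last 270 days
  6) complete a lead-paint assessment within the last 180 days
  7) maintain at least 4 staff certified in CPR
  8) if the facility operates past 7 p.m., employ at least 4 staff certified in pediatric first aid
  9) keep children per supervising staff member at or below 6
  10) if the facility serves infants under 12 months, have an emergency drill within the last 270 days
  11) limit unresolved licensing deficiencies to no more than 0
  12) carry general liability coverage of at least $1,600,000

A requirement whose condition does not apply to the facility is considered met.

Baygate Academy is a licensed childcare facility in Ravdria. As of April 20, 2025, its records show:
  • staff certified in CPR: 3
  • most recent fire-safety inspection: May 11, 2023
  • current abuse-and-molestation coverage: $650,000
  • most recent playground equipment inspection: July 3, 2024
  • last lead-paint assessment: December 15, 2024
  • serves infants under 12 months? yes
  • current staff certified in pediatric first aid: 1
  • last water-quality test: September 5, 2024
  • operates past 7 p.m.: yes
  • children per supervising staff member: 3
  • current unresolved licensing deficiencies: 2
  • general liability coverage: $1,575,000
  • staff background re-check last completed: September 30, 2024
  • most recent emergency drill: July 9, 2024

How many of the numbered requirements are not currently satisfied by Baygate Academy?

8

1. fire-safety inspection 710 days ago vs limit 540 → not met
2. abuse-and-molestation coverage $650,000 ≥ $625,000 → met
3. staff background re-check 202 days ago vs limit 180 → not met
4. water-quality test 227 days ago vs limit 365 → met
5. playground equipment inspection 291 days ago vs limit 270 → not met
6. lead-paint assessment 126 days ago vs limit 180 → met
7. staff certified in CPR 3 < 4 → not met
8. condition 'operates past 7 p.m.' holds; staff certified in pediatric first aid 1 < 4 → not met
9. children per supervising staff member 3 ≤ 6 → met
10. condition 'serves infants under 12 months' holds; emergency drill 285 days ago vs limit 270 → not met
11. unresolved licensing deficiencies 2 > 0 → not met
12. general liability coverage $1,575,000 < $1,600,000 → not met
Not met: 8 of 12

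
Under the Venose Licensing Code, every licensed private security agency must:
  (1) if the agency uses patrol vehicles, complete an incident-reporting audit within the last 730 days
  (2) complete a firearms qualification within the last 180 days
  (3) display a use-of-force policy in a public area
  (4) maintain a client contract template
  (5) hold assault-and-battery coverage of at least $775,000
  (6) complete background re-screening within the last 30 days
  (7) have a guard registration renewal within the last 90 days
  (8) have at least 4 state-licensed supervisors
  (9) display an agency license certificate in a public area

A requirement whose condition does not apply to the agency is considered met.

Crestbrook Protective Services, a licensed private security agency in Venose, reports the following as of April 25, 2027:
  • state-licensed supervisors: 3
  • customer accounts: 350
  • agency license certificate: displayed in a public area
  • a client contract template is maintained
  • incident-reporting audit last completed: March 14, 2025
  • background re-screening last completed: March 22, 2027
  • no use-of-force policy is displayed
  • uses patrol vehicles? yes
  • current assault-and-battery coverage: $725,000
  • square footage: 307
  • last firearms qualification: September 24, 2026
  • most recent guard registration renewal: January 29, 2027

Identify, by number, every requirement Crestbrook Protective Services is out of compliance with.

1. condition 'uses patrol vehicles' holds; incident-reporting audit 772 days ago vs limit 730 → not met
2. firearms qualification 213 days ago vs limit 180 → not met
3. use-of-force policy absent → not met
4. client contract template present → met
5. assault-and-battery coverage $725,000 < $775,000 → not met
6. background re-screening 34 days ago vs limit 30 → not met
7. guard registration renewal 86 days ago vs limit 90 → met
8. state-licensed supervisors 3 < 4 → not met
9. agency license certificate present → met
Not met: 1, 2, 3, 5, 6, 8

1, 2, 3, 5, 6, 8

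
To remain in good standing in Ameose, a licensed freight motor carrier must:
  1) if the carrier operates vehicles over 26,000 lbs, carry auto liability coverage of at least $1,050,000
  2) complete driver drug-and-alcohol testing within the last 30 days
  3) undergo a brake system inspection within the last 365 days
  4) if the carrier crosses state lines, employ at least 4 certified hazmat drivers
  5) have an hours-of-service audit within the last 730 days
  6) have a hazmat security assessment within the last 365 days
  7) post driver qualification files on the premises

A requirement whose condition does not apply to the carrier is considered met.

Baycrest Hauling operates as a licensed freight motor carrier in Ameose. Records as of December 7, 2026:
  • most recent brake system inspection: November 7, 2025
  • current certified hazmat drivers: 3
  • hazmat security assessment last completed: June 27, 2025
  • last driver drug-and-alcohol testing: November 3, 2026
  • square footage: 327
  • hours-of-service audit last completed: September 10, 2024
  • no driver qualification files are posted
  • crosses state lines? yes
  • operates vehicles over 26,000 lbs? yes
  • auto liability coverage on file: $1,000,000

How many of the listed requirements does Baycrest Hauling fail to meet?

7

1. condition 'operates vehicles over 26,000 lbs' holds; auto liability coverage $1,000,000 < $1,050,000 → not met
2. driver drug-and-alcohol testing 34 days ago vs limit 30 → not met
3. brake system inspection 395 days ago vs limit 365 → not met
4. condition 'crosses state lines' holds; certified hazmat drivers 3 < 4 → not met
5. hours-of-service audit 818 days ago vs limit 730 → not met
6. hazmat security assessment 528 days ago vs limit 365 → not met
7. driver qualification files absent → not met
Not met: 7 of 7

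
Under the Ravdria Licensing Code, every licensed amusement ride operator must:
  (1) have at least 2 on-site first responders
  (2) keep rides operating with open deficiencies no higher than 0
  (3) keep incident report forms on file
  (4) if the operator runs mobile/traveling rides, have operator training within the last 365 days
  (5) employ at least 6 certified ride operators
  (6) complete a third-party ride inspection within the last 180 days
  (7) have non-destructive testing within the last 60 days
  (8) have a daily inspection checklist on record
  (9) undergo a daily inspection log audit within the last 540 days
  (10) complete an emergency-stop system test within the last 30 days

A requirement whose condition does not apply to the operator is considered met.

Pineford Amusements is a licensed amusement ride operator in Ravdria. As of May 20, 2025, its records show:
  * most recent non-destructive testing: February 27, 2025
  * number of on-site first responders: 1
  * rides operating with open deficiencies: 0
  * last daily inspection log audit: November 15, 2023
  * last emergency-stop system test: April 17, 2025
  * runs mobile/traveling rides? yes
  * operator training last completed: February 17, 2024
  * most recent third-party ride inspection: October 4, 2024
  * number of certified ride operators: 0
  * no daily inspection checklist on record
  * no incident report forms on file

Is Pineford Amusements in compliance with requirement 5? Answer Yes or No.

No

5. certified ride operators 0 < 6 → not met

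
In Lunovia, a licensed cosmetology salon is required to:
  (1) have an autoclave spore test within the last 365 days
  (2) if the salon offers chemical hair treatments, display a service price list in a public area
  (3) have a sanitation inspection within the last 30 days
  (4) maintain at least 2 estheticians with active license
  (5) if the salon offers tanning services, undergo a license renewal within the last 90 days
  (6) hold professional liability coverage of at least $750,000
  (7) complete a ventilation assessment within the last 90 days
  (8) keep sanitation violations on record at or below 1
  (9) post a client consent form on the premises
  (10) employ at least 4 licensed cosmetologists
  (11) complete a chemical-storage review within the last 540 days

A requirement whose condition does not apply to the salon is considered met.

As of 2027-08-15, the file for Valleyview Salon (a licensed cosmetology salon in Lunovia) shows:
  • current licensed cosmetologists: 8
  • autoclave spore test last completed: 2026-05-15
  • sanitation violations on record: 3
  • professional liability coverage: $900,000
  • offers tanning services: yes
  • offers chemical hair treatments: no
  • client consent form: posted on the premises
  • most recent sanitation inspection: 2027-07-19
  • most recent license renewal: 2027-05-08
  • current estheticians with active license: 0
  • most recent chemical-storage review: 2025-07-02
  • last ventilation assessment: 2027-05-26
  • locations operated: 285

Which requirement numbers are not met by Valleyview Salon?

1. autoclave spore test 457 days ago vs limit 365 → not met
2. condition 'offers chemical hair treatments' does not hold → requirement n/a → met
3. sanitation inspection 27 days ago vs limit 30 → met
4. estheticians with active license 0 < 2 → not met
5. condition 'offers tanning services' holds; license renewal 99 days ago vs limit 90 → not met
6. professional liability coverage $900,000 ≥ $750,000 → met
7. ventilation assessment 81 days ago vs limit 90 → met
8. sanitation violations on record 3 > 1 → not met
9. client consent form present → met
10. licensed cosmetologists 8 ≥ 4 → met
11. chemical-storage review 774 days ago vs limit 540 → not met
Not met: 1, 4, 5, 8, 11

1, 4, 5, 8, 11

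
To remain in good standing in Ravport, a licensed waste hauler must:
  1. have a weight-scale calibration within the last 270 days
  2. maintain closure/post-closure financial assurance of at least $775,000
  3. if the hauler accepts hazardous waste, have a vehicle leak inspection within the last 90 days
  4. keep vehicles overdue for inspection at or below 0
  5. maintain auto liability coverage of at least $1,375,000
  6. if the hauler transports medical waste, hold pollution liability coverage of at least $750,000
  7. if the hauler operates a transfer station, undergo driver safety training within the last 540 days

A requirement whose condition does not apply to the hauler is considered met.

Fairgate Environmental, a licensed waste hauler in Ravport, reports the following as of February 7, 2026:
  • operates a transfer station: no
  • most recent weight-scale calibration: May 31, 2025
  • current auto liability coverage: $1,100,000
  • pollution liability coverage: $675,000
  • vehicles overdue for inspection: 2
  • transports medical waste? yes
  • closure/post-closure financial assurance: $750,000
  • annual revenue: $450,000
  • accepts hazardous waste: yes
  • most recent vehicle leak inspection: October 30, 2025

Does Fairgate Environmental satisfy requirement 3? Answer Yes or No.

No

3. condition 'accepts hazardous waste' holds; vehicle leak inspection 100 days ago vs limit 90 → not met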